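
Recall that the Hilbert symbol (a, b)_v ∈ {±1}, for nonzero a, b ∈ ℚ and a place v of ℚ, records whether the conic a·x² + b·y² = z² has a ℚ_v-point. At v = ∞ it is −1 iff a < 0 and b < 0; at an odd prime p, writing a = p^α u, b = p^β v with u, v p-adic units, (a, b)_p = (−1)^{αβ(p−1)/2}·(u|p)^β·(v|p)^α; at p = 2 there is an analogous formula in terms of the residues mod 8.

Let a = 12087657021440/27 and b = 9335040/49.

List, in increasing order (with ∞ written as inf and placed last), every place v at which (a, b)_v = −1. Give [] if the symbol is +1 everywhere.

[3, 5, 13, 17, 23, 29]

Mod squares: a ≡ 13096545, b ≡ 36465. Check v ∈ {∞, 2, 3, 5, 7, 11, 13, 17, 23, 29}.
v=13: a=13^2·(≡5), b=13^1·(≡9) mod 13; (5|13)=-1, (9|13)=+1; (−1)^{2·1·6}·(-1)^1·(+1)^2 = -1.
v=29: a=29^1·(≡10), b=29^0·(≡26) mod 29; (10|29)=-1, (26|29)=-1; (−1)^{1·0·14}·(-1)^0·(-1)^1 = -1.
v=5: a=5^1·(≡4), b=5^1·(≡2) mod 5; (4|5)=+1, (2|5)=-1; (−1)^{1·1·2}·(+1)^1·(-1)^1 = -1.
v=23: a=23^1·(≡6), b=23^0·(≡10) mod 23; (6|23)=+1, (10|23)=-1; (−1)^{1·0·11}·(+1)^0·(-1)^1 = -1.
v=11: a=11^1·(≡6), b=11^1·(≡9) mod 11; (6|11)=-1, (9|11)=+1; (−1)^{1·1·5}·(-1)^1·(+1)^1 = +1.
v=7: a=7^1·(≡3), b=7^-2·(≡1) mod 7; (3|7)=-1, (1|7)=+1; (−1)^{1·-2·3}·(-1)^-2·(+1)^1 = +1.
v=3: a=3^-3·(≡2), b=3^1·(≡2) mod 3; (2|3)=-1, (2|3)=-1; (−1)^{-3·1·1}·(-1)^1·(-1)^-3 = -1.
v=∞: 13096545 > 0 and 36465 > 0  ⇒  (a,b)_∞ = +1.
v=17: a=17^1·(≡4), b=17^1·(≡7) mod 17; (4|17)=+1, (7|17)=-1; (−1)^{1·1·8}·(+1)^1·(-1)^1 = -1.
v=2: v_2(a)=14, v_2(b)=8; units ≡ 1, 1 (mod 8); ε·ε+αω+βω = 0·0+14·0+8·0 ≡ 0  ⇒  (a,b)_2 = +1.
|Ram(13096545, 36465)| = 6, even; anisotropic at {3, 5, 13, 17, 23, 29}.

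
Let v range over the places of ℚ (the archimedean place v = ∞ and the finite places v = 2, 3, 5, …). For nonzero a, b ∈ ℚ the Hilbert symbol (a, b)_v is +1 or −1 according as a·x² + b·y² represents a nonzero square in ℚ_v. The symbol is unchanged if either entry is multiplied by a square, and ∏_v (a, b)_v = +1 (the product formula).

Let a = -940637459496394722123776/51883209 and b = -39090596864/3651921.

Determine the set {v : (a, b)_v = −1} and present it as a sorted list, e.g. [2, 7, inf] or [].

(a, b) ≡ (-157586, -315491) mod (ℚ^×)²; places V = {2, 3, 7, 11, 13, 19, 23, 29, 43, ∞}.
(a,b)_∞: sgn(-157586)=−, sgn(-315491)=−, so -1.
(a,b)_19: α=1, u≡5; β=0, v≡11 (mod 19); (5|19)=+1, (11|19)=+1; sign (−1)^0·+1^0·+1^1 = +1.
(a,b)_23: α=2, u≡11; β=1, v≡22 (mod 23); (11|23)=-1, (22|23)=-1; sign (−1)^0·-1^1·-1^2 = -1.
(a,b)_3: α=-2, u≡1; β=-2, v≡1 (mod 3); (1|3)=+1, (1|3)=+1; sign (−1)^0·+1^-2·+1^-2 = +1.
(a,b)_2: α=13, β=10; u≡7, v≡5 (mod 8); ε(u)ε(v)=1·0, αω(v)=13·1, βω(u)=10·0; sum ≡ 1  ⇒  -1.
(a,b)_13: α=1, u≡2; β=-2, v≡2 (mod 13); (2|13)=-1, (2|13)=-1; sign (−1)^0·-1^-2·-1^1 = -1.
(a,b)_43: α=2, u≡9; β=1, v≡40 (mod 43); (9|43)=+1, (40|43)=+1; sign (−1)^0·+1^1·+1^2 = +1.
(a,b)_29: α=3, u≡17; β=1, v≡9 (mod 29); (17|29)=-1, (9|29)=+1; sign (−1)^0·-1^1·+1^3 = -1.
(a,b)_7: α=-8, u≡3; β=-4, v≡5 (mod 7); (3|7)=-1, (5|7)=-1; sign (−1)^0·-1^-4·-1^-8 = +1.
(a,b)_11: α=7, u≡2; β=3, v≡2 (mod 11); (2|11)=-1, (2|11)=-1; sign (−1)^1·-1^3·-1^7 = -1.
(-157586, -315491 / ℚ) ramifies at {2, 11, 13, 23, 29, ∞}: a division algebra.

[2, 11, 13, 23, 29, inf]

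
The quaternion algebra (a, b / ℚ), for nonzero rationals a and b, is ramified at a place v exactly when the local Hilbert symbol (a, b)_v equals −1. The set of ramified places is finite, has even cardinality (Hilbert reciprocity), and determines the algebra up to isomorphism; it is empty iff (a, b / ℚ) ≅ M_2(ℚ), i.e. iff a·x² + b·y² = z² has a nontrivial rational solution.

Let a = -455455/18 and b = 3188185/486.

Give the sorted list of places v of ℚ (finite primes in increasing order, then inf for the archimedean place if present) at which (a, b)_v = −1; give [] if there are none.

(a, b) ≡ (-110, 2310) mod (ℚ^×)²; places V = {2, 3, 5, 7, 11, 13, ∞}.
(a,b)_3: α=-2, u≡1; β=-5, v≡2 (mod 3); (1|3)=+1, (2|3)=-1; sign (−1)^0·+1^-5·-1^-2 = +1.
(a,b)_7: α=2, u≡2; β=3, v≡2 (mod 7); (2|7)=+1, (2|7)=+1; sign (−1)^0·+1^3·+1^2 = +1.
(a,b)_2: α=-1, β=-1; u≡1, v≡3 (mod 8); ε(u)ε(v)=0·1, αω(v)=-1·1, βω(u)=-1·0; sum ≡ 1  ⇒  -1.
(a,b)_13: α=2, u≡7; β=2, v≡3 (mod 13); (7|13)=-1, (3|13)=+1; sign (−1)^0·-1^2·+1^2 = +1.
(a,b)_11: α=1, u≡3; β=1, v≡9 (mod 11); (3|11)=+1, (9|11)=+1; sign (−1)^1·+1^1·+1^1 = -1.
(a,b)_∞: sgn(-110)=−, sgn(2310)=+, so +1.
(a,b)_5: α=1, u≡3; β=1, v≡2 (mod 5); (3|5)=-1, (2|5)=-1; sign (−1)^0·-1^1·-1^1 = +1.
|Ram(-110, 2310)| = 2, even; anisotropic at {2, 11}.

[2, 11]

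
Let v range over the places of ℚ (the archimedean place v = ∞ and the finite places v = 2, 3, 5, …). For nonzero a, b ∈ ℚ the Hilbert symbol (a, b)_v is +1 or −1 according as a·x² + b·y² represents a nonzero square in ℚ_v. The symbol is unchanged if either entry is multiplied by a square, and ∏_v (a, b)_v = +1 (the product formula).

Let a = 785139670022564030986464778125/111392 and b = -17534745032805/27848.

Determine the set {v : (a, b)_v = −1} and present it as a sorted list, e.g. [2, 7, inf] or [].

Mod squares: a ≡ 10010, b ≡ -46410. Check v ∈ {∞, 2, 3, 5, 7, 11, 13, 17, 59}.
v=7: a=7^9·(≡1), b=7^5·(≡5) mod 7; (1|7)=+1, (5|7)=-1; (−1)^{9·5·3}·(+1)^5·(-1)^9 = +1.
v=17: a=17^6·(≡11), b=17^3·(≡7) mod 17; (11|17)=-1, (7|17)=-1; (−1)^{6·3·8}·(-1)^3·(-1)^6 = -1.
v=59: a=59^-2·(≡2), b=59^-2·(≡47) mod 59; (2|59)=-1, (47|59)=-1; (−1)^{-2·-2·29}·(-1)^-2·(-1)^-2 = +1.
v=3: a=3^6·(≡2), b=3^3·(≡1) mod 3; (2|3)=-1, (1|3)=+1; (−1)^{6·3·1}·(-1)^3·(+1)^6 = -1.
v=13: a=13^3·(≡9), b=13^1·(≡6) mod 13; (9|13)=+1, (6|13)=-1; (−1)^{3·1·6}·(+1)^1·(-1)^3 = -1.
v=∞: 10010 > 0 and -46410 < 0  ⇒  (a,b)_∞ = +1.
v=11: a=11^5·(≡6), b=11^2·(≡6) mod 11; (6|11)=-1, (6|11)=-1; (−1)^{5·2·5}·(-1)^2·(-1)^5 = -1.
v=2: v_2(a)=-5, v_2(b)=-3; units ≡ 5, 3 (mod 8); ε·ε+αω+βω = 0·1+-5·1+-3·1 ≡ 0  ⇒  (a,b)_2 = +1.
v=5: a=5^5·(≡2), b=5^1·(≡3) mod 5; (2|5)=-1, (3|5)=-1; (−1)^{5·1·2}·(-1)^1·(-1)^5 = +1.
|Ram(10010, -46410)| = 4, even; anisotropic at {3, 11, 13, 17}.

[3, 11, 13, 17]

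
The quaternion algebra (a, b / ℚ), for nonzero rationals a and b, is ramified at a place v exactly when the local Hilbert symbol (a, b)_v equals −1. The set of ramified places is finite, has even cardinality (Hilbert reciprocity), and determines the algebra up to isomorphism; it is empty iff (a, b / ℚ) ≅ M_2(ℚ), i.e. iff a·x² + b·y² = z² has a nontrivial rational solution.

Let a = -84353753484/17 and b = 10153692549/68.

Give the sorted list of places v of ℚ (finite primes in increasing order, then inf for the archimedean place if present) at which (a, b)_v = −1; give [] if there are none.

[3, 11, 13, 17]

Mod squares: a ≡ -323323, b ≡ 74613. Check v ∈ {∞, 2, 3, 7, 11, 13, 17, 19}.
v=19: a=19^1·(≡11), b=19^1·(≡2) mod 19; (11|19)=+1, (2|19)=-1; (−1)^{1·1·9}·(+1)^1·(-1)^1 = +1.
v=11: a=11^1·(≡10), b=11^1·(≡8) mod 11; (10|11)=-1, (8|11)=-1; (−1)^{1·1·5}·(-1)^1·(-1)^1 = -1.
v=∞: -323323 < 0 and 74613 > 0  ⇒  (a,b)_∞ = +1.
v=3: a=3^8·(≡2), b=3^5·(≡1) mod 3; (2|3)=-1, (1|3)=+1; (−1)^{8·5·1}·(-1)^5·(+1)^8 = -1.
v=13: a=13^3·(≡2), b=13^4·(≡8) mod 13; (2|13)=-1, (8|13)=-1; (−1)^{3·4·6}·(-1)^4·(-1)^3 = -1.
v=17: a=17^-1·(≡16), b=17^-1·(≡14) mod 17; (16|17)=+1, (14|17)=-1; (−1)^{-1·-1·8}·(+1)^-1·(-1)^-1 = -1.
v=2: v_2(a)=2, v_2(b)=-2; units ≡ 5, 5 (mod 8); ε·ε+αω+βω = 0·0+2·1+-2·1 ≡ 0  ⇒  (a,b)_2 = +1.
v=7: a=7^1·(≡2), b=7^1·(≡6) mod 7; (2|7)=+1, (6|7)=-1; (−1)^{1·1·3}·(+1)^1·(-1)^1 = +1.
Ram(-323323, 74613) = {3, 11, 13, 17}; no ℚ_3-point on the conic.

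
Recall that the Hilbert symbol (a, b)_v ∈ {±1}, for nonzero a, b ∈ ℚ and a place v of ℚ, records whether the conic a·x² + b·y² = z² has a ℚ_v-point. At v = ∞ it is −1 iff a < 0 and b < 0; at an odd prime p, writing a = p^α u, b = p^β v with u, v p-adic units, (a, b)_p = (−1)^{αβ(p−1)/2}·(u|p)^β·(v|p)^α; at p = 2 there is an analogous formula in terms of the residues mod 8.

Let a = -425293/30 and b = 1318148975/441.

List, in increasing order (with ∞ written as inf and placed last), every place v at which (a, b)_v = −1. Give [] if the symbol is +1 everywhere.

[3, 13]

(a, b) ≡ (-7590, 99671) mod (ℚ^×)²; places V = {2, 3, 5, 7, 11, 13, 17, 23, 41, ∞}.
(a,b)_∞: sgn(-7590)=−, sgn(99671)=+, so +1.
(a,b)_23: α=1, u≡10; β=2, v≡6 (mod 23); (10|23)=-1, (6|23)=+1; sign (−1)^0·-1^2·+1^1 = +1.
(a,b)_11: α=1, u≡3; β=1, v≡2 (mod 11); (3|11)=+1, (2|11)=-1; sign (−1)^1·+1^1·-1^1 = +1.
(a,b)_2: α=-1, β=0; u≡5, v≡7 (mod 8); ε(u)ε(v)=0·1, αω(v)=-1·0, βω(u)=0·1; sum ≡ 0  ⇒  +1.
(a,b)_17: α=0, u≡1; β=1, v≡15 (mod 17); (1|17)=+1, (15|17)=+1; sign (−1)^0·+1^1·+1^0 = +1.
(a,b)_3: α=-1, u≡2; β=-2, v≡2 (mod 3); (2|3)=-1, (2|3)=-1; sign (−1)^0·-1^-2·-1^-1 = -1.
(a,b)_7: α=0, u≡3; β=-2, v≡5 (mod 7); (3|7)=-1, (5|7)=-1; sign (−1)^0·-1^-2·-1^0 = +1.
(a,b)_41: α=2, u≡23; β=1, v≡38 (mod 41); (23|41)=+1, (38|41)=-1; sign (−1)^0·+1^1·-1^2 = +1.
(a,b)_5: α=-1, u≡2; β=2, v≡4 (mod 5); (2|5)=-1, (4|5)=+1; sign (−1)^0·-1^2·+1^-1 = +1.
(a,b)_13: α=0, u≡7; β=1, v≡12 (mod 13); (7|13)=-1, (12|13)=+1; sign (−1)^0·-1^1·+1^0 = -1.
(-7590, 99671 / ℚ) ramifies at {3, 13}: a division algebra.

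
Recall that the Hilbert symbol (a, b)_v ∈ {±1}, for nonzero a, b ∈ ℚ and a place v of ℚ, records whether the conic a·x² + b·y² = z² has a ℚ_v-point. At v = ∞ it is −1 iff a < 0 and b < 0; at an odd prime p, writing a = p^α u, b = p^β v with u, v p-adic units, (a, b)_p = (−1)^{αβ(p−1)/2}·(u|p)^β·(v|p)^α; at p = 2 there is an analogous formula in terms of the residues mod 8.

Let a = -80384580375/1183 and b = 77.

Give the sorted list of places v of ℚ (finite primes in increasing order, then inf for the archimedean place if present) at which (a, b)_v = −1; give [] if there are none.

(a, b) ≡ (-105, 77) mod (ℚ^×)²; places V = {2, 3, 5, 7, 11, 13, ∞}.
(a,b)_11: α=8, u≡9; β=1, v≡7 (mod 11); (9|11)=+1, (7|11)=-1; sign (−1)^0·+1^1·-1^8 = +1.
(a,b)_2: α=0, β=0; u≡7, v≡5 (mod 8); ε(u)ε(v)=1·0, αω(v)=0·1, βω(u)=0·0; sum ≡ 0  ⇒  +1.
(a,b)_∞: sgn(-105)=−, sgn(77)=+, so +1.
(a,b)_3: α=1, u≡1; β=0, v≡2 (mod 3); (1|3)=+1, (2|3)=-1; sign (−1)^0·+1^0·-1^1 = -1.
(a,b)_13: α=-2, u≡10; β=0, v≡12 (mod 13); (10|13)=+1, (12|13)=+1; sign (−1)^0·+1^0·+1^-2 = +1.
(a,b)_7: α=-1, u≡6; β=1, v≡4 (mod 7); (6|7)=-1, (4|7)=+1; sign (−1)^1·-1^1·+1^-1 = +1.
(a,b)_5: α=3, u≡4; β=0, v≡2 (mod 5); (4|5)=+1, (2|5)=-1; sign (−1)^0·+1^0·-1^3 = -1.
Ram(-105, 77) = {3, 5}; no ℚ_3-point on the conic.

[3, 5]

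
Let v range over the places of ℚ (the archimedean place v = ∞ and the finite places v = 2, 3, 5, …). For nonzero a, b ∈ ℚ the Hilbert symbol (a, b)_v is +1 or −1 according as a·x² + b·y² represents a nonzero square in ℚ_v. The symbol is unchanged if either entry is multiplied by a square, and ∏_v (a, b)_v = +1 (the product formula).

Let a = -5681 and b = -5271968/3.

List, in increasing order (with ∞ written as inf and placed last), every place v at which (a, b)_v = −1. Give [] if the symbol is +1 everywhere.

Mod squares: a ≡ -5681, b ≡ -988494. Check v ∈ {∞, 2, 3, 13, 19, 23, 29}.
v=3: a=3^0·(≡1), b=3^-1·(≡1) mod 3; (1|3)=+1, (1|3)=+1; (−1)^{0·-1·1}·(+1)^-1·(+1)^0 = +1.
v=29: a=29^0·(≡3), b=29^1·(≡3) mod 29; (3|29)=-1, (3|29)=-1; (−1)^{0·1·14}·(-1)^1·(-1)^0 = -1.
v=13: a=13^1·(≡5), b=13^1·(≡4) mod 13; (5|13)=-1, (4|13)=+1; (−1)^{1·1·6}·(-1)^1·(+1)^1 = -1.
v=19: a=19^1·(≡5), b=19^1·(≡14) mod 19; (5|19)=+1, (14|19)=-1; (−1)^{1·1·9}·(+1)^1·(-1)^1 = +1.
v=2: v_2(a)=0, v_2(b)=5; units ≡ 7, 1 (mod 8); ε·ε+αω+βω = 1·0+0·0+5·0 ≡ 0  ⇒  (a,b)_2 = +1.
v=23: a=23^1·(≡6), b=23^1·(≡16) mod 23; (6|23)=+1, (16|23)=+1; (−1)^{1·1·11}·(+1)^1·(+1)^1 = -1.
v=∞: -5681 < 0 and -988494 < 0  ⇒  (a,b)_∞ = -1.
|Ram(-5681, -988494)| = 4, even; anisotropic at {13, 23, 29, ∞}.

[13, 23, 29, inf]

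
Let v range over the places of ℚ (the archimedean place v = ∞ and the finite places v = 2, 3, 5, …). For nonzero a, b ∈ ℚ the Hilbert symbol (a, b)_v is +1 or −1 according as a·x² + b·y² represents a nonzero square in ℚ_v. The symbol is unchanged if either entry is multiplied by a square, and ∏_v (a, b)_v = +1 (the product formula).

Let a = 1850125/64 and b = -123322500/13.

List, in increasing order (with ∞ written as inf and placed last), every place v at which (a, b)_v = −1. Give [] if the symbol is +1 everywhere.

(a, b) ≡ (205, -7917) mod (ℚ^×)²; places V = {2, 3, 5, 7, 13, 19, 29, 41, ∞}.
(a,b)_2: α=-6, β=2; u≡5, v≡3 (mod 8); ε(u)ε(v)=0·1, αω(v)=-6·1, βω(u)=2·1; sum ≡ 0  ⇒  +1.
(a,b)_7: α=0, u≡4; β=1, v≡5 (mod 7); (4|7)=+1, (5|7)=-1; sign (−1)^0·+1^1·-1^0 = +1.
(a,b)_∞: sgn(205)=+, sgn(-7917)=−, so +1.
(a,b)_5: α=3, u≡4; β=4, v≡3 (mod 5); (4|5)=+1, (3|5)=-1; sign (−1)^0·+1^4·-1^3 = -1.
(a,b)_13: α=0, u≡9; β=-1, v≡11 (mod 13); (9|13)=+1, (11|13)=-1; sign (−1)^0·+1^-1·-1^0 = +1.
(a,b)_19: α=2, u≡2; β=0, v≡6 (mod 19); (2|19)=-1, (6|19)=+1; sign (−1)^0·-1^0·+1^2 = +1.
(a,b)_3: α=0, u≡1; β=5, v≡1 (mod 3); (1|3)=+1, (1|3)=+1; sign (−1)^0·+1^5·+1^0 = +1.
(a,b)_41: α=1, u≡10; β=0, v≡32 (mod 41); (10|41)=+1, (32|41)=+1; sign (−1)^0·+1^0·+1^1 = +1.
(a,b)_29: α=0, u≡2; β=1, v≡18 (mod 29); (2|29)=-1, (18|29)=-1; sign (−1)^0·-1^1·-1^0 = -1.
Ram(205, -7917) = {5, 29}; no ℚ_5-point on the conic.

[5, 29]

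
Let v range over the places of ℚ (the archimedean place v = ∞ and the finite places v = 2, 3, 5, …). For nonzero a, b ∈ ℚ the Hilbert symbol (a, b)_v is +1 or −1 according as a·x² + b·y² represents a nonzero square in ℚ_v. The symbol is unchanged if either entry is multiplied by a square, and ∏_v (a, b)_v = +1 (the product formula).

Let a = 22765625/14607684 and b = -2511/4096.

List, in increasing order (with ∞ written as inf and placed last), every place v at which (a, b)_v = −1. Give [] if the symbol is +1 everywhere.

Mod squares: a ≡ 1457, b ≡ -31. Check v ∈ {∞, 2, 3, 5, 7, 13, 31, 47}.
v=7: a=7^-4·(≡1), b=7^0·(≡2) mod 7; (1|7)=+1, (2|7)=+1; (−1)^{-4·0·3}·(+1)^0·(+1)^-4 = +1.
v=∞: 1457 > 0 and -31 < 0  ⇒  (a,b)_∞ = +1.
v=47: a=47^1·(≡43), b=47^0·(≡24) mod 47; (43|47)=-1, (24|47)=+1; (−1)^{1·0·23}·(-1)^0·(+1)^1 = +1.
v=13: a=13^-2·(≡1), b=13^0·(≡11) mod 13; (1|13)=+1, (11|13)=-1; (−1)^{-2·0·6}·(+1)^0·(-1)^-2 = +1.
v=2: v_2(a)=-2, v_2(b)=-12; units ≡ 1, 1 (mod 8); ε·ε+αω+βω = 0·0+-2·0+-12·0 ≡ 0  ⇒  (a,b)_2 = +1.
v=5: a=5^6·(≡3), b=5^0·(≡4) mod 5; (3|5)=-1, (4|5)=+1; (−1)^{6·0·2}·(-1)^0·(+1)^6 = +1.
v=3: a=3^-2·(≡2), b=3^4·(≡2) mod 3; (2|3)=-1, (2|3)=-1; (−1)^{-2·4·1}·(-1)^4·(-1)^-2 = +1.
v=31: a=31^1·(≡9), b=31^1·(≡3) mod 31; (9|31)=+1, (3|31)=-1; (−1)^{1·1·15}·(+1)^1·(-1)^1 = +1.
Every local symbol is +1, so the conic 1457·x² + -31·y² = z² has ℚ_v-points for all v and hence a ℚ-point; (a, b / ℚ) ≅ M_2(ℚ).

[]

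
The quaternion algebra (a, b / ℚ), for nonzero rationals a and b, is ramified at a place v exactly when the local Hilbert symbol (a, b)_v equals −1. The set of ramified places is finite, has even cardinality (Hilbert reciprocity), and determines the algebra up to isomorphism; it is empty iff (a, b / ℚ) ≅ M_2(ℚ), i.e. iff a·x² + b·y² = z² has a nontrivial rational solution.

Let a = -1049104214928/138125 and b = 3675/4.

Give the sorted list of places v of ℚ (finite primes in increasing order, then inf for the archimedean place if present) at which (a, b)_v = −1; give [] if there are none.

(a, b) ≡ (-2028117, 3) mod (ℚ^×)²; places V = {2, 3, 5, 7, 11, 13, 17, 19, 23, ∞}.
(a,b)_17: α=-1, u≡14; β=0, v≡5 (mod 17); (14|17)=-1, (5|17)=-1; sign (−1)^0·-1^0·-1^-1 = -1.
(a,b)_3: α=11, u≡2; β=1, v≡1 (mod 3); (2|3)=-1, (1|3)=+1; sign (−1)^1·-1^1·+1^11 = +1.
(a,b)_23: α=1, u≡2; β=0, v≡16 (mod 23); (2|23)=+1, (16|23)=+1; sign (−1)^0·+1^0·+1^1 = +1.
(a,b)_7: α=1, u≡3; β=2, v≡3 (mod 7); (3|7)=-1, (3|7)=-1; sign (−1)^0·-1^2·-1^1 = -1.
(a,b)_11: α=2, u≡2; β=0, v≡3 (mod 11); (2|11)=-1, (3|11)=+1; sign (−1)^0·-1^0·+1^2 = +1.
(a,b)_2: α=4, β=-2; u≡3, v≡3 (mod 8); ε(u)ε(v)=1·1, αω(v)=4·1, βω(u)=-2·1; sum ≡ 1  ⇒  -1.
(a,b)_5: α=-4, u≡2; β=2, v≡3 (mod 5); (2|5)=-1, (3|5)=-1; sign (−1)^0·-1^2·-1^-4 = +1.
(a,b)_13: α=-1, u≡9; β=0, v≡12 (mod 13); (9|13)=+1, (12|13)=+1; sign (−1)^0·+1^0·+1^-1 = +1.
(a,b)_∞: sgn(-2028117)=−, sgn(3)=+, so +1.
(a,b)_19: α=1, u≡2; β=0, v≡2 (mod 19); (2|19)=-1, (2|19)=-1; sign (−1)^0·-1^0·-1^1 = -1.
Ram(-2028117, 3) = {2, 7, 17, 19}; no ℚ_2-point on the conic.

[2, 7, 17, 19]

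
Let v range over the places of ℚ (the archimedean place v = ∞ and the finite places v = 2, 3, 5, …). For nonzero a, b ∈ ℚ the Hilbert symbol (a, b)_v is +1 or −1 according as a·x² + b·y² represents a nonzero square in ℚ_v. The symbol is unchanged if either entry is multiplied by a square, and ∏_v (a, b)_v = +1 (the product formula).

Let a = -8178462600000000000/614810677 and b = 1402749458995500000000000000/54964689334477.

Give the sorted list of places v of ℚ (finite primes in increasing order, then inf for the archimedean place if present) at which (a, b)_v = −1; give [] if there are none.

[2, 5, 7, 13]

Mod squares: a ≡ -3705, b ≡ 25935. Check v ∈ {∞, 2, 3, 5, 7, 11, 13, 19, 23}.
v=3: a=3^1·(≡1), b=3^5·(≡2) mod 3; (1|3)=+1, (2|3)=-1; (−1)^{1·5·1}·(+1)^5·(-1)^1 = +1.
v=11: a=11^4·(≡8), b=11^6·(≡8) mod 11; (8|11)=-1, (8|11)=-1; (−1)^{4·6·5}·(-1)^6·(-1)^4 = +1.
v=7: a=7^2·(≡6), b=7^3·(≡2) mod 7; (6|7)=-1, (2|7)=+1; (−1)^{2·3·3}·(-1)^3·(+1)^2 = -1.
v=13: a=13^-3·(≡3), b=13^-5·(≡5) mod 13; (3|13)=+1, (5|13)=-1; (−1)^{-3·-5·6}·(+1)^-5·(-1)^-3 = -1.
v=5: a=5^11·(≡1), b=5^15·(≡2) mod 5; (1|5)=+1, (2|5)=-1; (−1)^{11·15·2}·(+1)^15·(-1)^11 = -1.
v=2: v_2(a)=12, v_2(b)=14; units ≡ 7, 7 (mod 8); ε·ε+αω+βω = 1·1+12·0+14·0 ≡ 1  ⇒  (a,b)_2 = -1.
v=19: a=19^1·(≡3), b=19^1·(≡11) mod 19; (3|19)=-1, (11|19)=+1; (−1)^{1·1·9}·(-1)^1·(+1)^1 = +1.
v=∞: -3705 < 0 and 25935 > 0  ⇒  (a,b)_∞ = +1.
v=23: a=23^-4·(≡14), b=23^-6·(≡10) mod 23; (14|23)=-1, (10|23)=-1; (−1)^{-4·-6·11}·(-1)^-6·(-1)^-4 = +1.
Ram(-3705, 25935) = {2, 5, 7, 13}; no ℚ_2-point on the conic.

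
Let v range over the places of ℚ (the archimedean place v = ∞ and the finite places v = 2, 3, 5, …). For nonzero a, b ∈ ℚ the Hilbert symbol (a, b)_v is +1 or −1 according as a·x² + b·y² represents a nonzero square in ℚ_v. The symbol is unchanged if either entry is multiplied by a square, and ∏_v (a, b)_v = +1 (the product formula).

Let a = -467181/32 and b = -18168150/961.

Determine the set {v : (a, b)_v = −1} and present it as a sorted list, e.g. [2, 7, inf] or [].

[3, 7, 13, inf]

Mod squares: a ≡ -858, b ≡ -6006. Check v ∈ {∞, 2, 3, 5, 7, 11, 13, 31}.
v=3: a=3^3·(≡2), b=3^1·(≡2) mod 3; (2|3)=-1, (2|3)=-1; (−1)^{3·1·1}·(-1)^1·(-1)^3 = -1.
v=5: a=5^0·(≡2), b=5^2·(≡4) mod 5; (2|5)=-1, (4|5)=+1; (−1)^{0·2·2}·(-1)^2·(+1)^0 = +1.
v=2: v_2(a)=-5, v_2(b)=1; units ≡ 3, 5 (mod 8); ε·ε+αω+βω = 1·0+-5·1+1·1 ≡ 0  ⇒  (a,b)_2 = +1.
v=13: a=13^1·(≡10), b=13^1·(≡11) mod 13; (10|13)=+1, (11|13)=-1; (−1)^{1·1·6}·(+1)^1·(-1)^1 = -1.
v=7: a=7^0·(≡5), b=7^1·(≡5) mod 7; (5|7)=-1, (5|7)=-1; (−1)^{0·1·3}·(-1)^1·(-1)^0 = -1.
v=11: a=11^3·(≡10), b=11^3·(≡3) mod 11; (10|11)=-1, (3|11)=+1; (−1)^{3·3·5}·(-1)^3·(+1)^3 = +1.
v=31: a=31^0·(≡20), b=31^-2·(≡20) mod 31; (20|31)=+1, (20|31)=+1; (−1)^{0·-2·15}·(+1)^-2·(+1)^0 = +1.
v=∞: -858 < 0 and -6006 < 0  ⇒  (a,b)_∞ = -1.
|Ram(-858, -6006)| = 4, even; anisotropic at {3, 7, 13, ∞}.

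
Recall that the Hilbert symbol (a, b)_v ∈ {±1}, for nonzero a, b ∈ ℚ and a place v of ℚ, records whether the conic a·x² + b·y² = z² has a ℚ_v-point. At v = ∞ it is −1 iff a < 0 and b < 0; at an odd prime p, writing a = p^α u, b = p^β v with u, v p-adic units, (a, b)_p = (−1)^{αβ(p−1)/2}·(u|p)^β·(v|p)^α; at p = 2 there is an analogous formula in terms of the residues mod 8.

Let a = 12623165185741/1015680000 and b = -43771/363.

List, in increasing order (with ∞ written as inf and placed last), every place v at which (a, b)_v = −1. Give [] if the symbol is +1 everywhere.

[2, 37]

Mod squares: a ≡ 3567, b ≡ -777. Check v ∈ {∞, 2, 3, 5, 7, 11, 13, 17, 19, 23, 29, 37, 41}.
v=17: a=17^2·(≡12), b=17^0·(≡12) mod 17; (12|17)=-1, (12|17)=-1; (−1)^{2·0·8}·(-1)^0·(-1)^2 = +1.
v=41: a=41^1·(≡23), b=41^0·(≡4) mod 41; (23|41)=+1, (4|41)=+1; (−1)^{1·0·20}·(+1)^0·(+1)^1 = +1.
v=5: a=5^-4·(≡2), b=5^0·(≡3) mod 5; (2|5)=-1, (3|5)=-1; (−1)^{-4·0·2}·(-1)^0·(-1)^-4 = +1.
v=13: a=13^0·(≡11), b=13^2·(≡12) mod 13; (11|13)=-1, (12|13)=+1; (−1)^{0·2·6}·(-1)^2·(+1)^0 = +1.
v=37: a=37^0·(≡23), b=37^1·(≡21) mod 37; (23|37)=-1, (21|37)=+1; (−1)^{0·1·18}·(-1)^1·(+1)^0 = -1.
v=3: a=3^-1·(≡1), b=3^-1·(≡2) mod 3; (1|3)=+1, (2|3)=-1; (−1)^{-1·-1·1}·(+1)^-1·(-1)^-1 = +1.
v=23: a=23^-2·(≡1), b=23^0·(≡5) mod 23; (1|23)=+1, (5|23)=-1; (−1)^{-2·0·11}·(+1)^0·(-1)^-2 = +1.
v=∞: 3567 > 0 and -777 < 0  ⇒  (a,b)_∞ = +1.
v=19: a=19^2·(≡10), b=19^0·(≡12) mod 19; (10|19)=-1, (12|19)=-1; (−1)^{2·0·9}·(-1)^0·(-1)^2 = +1.
v=2: v_2(a)=-10, v_2(b)=0; units ≡ 7, 7 (mod 8); ε·ε+αω+βω = 1·1+-10·0+0·0 ≡ 1  ⇒  (a,b)_2 = -1.
v=7: a=7^0·(≡2), b=7^1·(≡2) mod 7; (2|7)=+1, (2|7)=+1; (−1)^{0·1·3}·(+1)^1·(+1)^0 = +1.
v=11: a=11^2·(≡5), b=11^-2·(≡3) mod 11; (5|11)=+1, (3|11)=+1; (−1)^{2·-2·5}·(+1)^-2·(+1)^2 = +1.
v=29: a=29^3·(≡4), b=29^0·(≡9) mod 29; (4|29)=+1, (9|29)=+1; (−1)^{3·0·14}·(+1)^0·(+1)^3 = +1.
|Ram(3567, -777)| = 2, even; anisotropic at {2, 37}.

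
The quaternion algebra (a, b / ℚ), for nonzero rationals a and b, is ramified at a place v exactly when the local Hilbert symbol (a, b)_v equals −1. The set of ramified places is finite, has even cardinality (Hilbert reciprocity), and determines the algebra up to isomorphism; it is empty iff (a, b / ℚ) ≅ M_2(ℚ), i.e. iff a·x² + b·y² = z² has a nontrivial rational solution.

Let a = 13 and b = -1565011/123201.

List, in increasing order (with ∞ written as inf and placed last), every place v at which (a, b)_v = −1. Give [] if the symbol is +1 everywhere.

Mod squares: a ≡ 13, b ≡ -19. Check v ∈ {∞, 2, 3, 7, 13, 19, 41}.
v=41: a=41^0·(≡13), b=41^2·(≡38) mod 41; (13|41)=-1, (38|41)=-1; (−1)^{0·2·20}·(-1)^2·(-1)^0 = +1.
v=7: a=7^0·(≡6), b=7^2·(≡2) mod 7; (6|7)=-1, (2|7)=+1; (−1)^{0·2·3}·(-1)^2·(+1)^0 = +1.
v=19: a=19^0·(≡13), b=19^1·(≡3) mod 19; (13|19)=-1, (3|19)=-1; (−1)^{0·1·9}·(-1)^1·(-1)^0 = -1.
v=2: v_2(a)=0, v_2(b)=0; units ≡ 5, 5 (mod 8); ε·ε+αω+βω = 0·0+0·1+0·1 ≡ 0  ⇒  (a,b)_2 = +1.
v=3: a=3^0·(≡1), b=3^-6·(≡2) mod 3; (1|3)=+1, (2|3)=-1; (−1)^{0·-6·1}·(+1)^-6·(-1)^0 = +1.
v=13: a=13^1·(≡1), b=13^-2·(≡7) mod 13; (1|13)=+1, (7|13)=-1; (−1)^{1·-2·6}·(+1)^-2·(-1)^1 = -1.
v=∞: 13 > 0 and -19 < 0  ⇒  (a,b)_∞ = +1.
|Ram(13, -19)| = 2, even; anisotropic at {13, 19}.

[13, 19]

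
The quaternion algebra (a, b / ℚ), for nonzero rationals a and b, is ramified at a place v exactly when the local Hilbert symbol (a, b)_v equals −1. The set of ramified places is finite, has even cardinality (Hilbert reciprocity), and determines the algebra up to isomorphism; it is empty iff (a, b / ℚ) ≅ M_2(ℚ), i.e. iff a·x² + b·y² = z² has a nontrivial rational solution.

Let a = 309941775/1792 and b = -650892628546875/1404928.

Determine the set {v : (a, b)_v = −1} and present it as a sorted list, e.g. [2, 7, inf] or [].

[7, 11, 13, 19]

Mod squares: a ≡ 57057, b ≡ -4389. Check v ∈ {∞, 2, 3, 5, 7, 11, 13, 19}.
v=19: a=19^1·(≡11), b=19^3·(≡5) mod 19; (11|19)=+1, (5|19)=+1; (−1)^{1·3·9}·(+1)^3·(+1)^1 = -1.
v=13: a=13^3·(≡7), b=13^2·(≡8) mod 13; (7|13)=-1, (8|13)=-1; (−1)^{3·2·6}·(-1)^2·(-1)^3 = -1.
v=2: v_2(a)=-8, v_2(b)=-12; units ≡ 1, 3 (mod 8); ε·ε+αω+βω = 0·1+-8·1+-12·0 ≡ 0  ⇒  (a,b)_2 = +1.
v=∞: 57057 > 0 and -4389 < 0  ⇒  (a,b)_∞ = +1.
v=7: a=7^-1·(≡6), b=7^-3·(≡6) mod 7; (6|7)=-1, (6|7)=-1; (−1)^{-1·-3·3}·(-1)^-3·(-1)^-1 = -1.
v=11: a=11^1·(≡8), b=11^3·(≡2) mod 11; (8|11)=-1, (2|11)=-1; (−1)^{1·3·5}·(-1)^3·(-1)^1 = -1.
v=3: a=3^3·(≡2), b=3^3·(≡1) mod 3; (2|3)=-1, (1|3)=+1; (−1)^{3·3·1}·(-1)^3·(+1)^3 = +1.
v=5: a=5^2·(≡3), b=5^6·(≡1) mod 5; (3|5)=-1, (1|5)=+1; (−1)^{2·6·2}·(-1)^6·(+1)^2 = +1.
Ram(57057, -4389) = {7, 11, 13, 19}; no ℚ_7-point on the conic.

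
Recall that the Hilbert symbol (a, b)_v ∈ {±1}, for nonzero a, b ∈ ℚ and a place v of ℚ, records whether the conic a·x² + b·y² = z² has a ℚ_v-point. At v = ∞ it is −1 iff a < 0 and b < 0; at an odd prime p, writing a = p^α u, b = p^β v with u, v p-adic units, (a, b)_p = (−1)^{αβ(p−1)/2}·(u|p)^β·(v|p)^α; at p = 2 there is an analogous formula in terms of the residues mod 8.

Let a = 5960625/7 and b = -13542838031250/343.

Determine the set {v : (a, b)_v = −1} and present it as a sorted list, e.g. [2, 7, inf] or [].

[3, 17]

Mod squares: a ≡ 231, b ≡ -238. Check v ∈ {∞, 2, 3, 5, 7, 11, 17}.
v=3: a=3^1·(≡2), b=3^6·(≡2) mod 3; (2|3)=-1, (2|3)=-1; (−1)^{1·6·1}·(-1)^6·(-1)^1 = -1.
v=11: a=11^1·(≡10), b=11^2·(≡5) mod 11; (10|11)=-1, (5|11)=+1; (−1)^{1·2·5}·(-1)^2·(+1)^1 = +1.
v=2: v_2(a)=0, v_2(b)=1; units ≡ 7, 1 (mod 8); ε·ε+αω+βω = 1·0+0·0+1·0 ≡ 0  ⇒  (a,b)_2 = +1.
v=17: a=17^2·(≡3), b=17^3·(≡11) mod 17; (3|17)=-1, (11|17)=-1; (−1)^{2·3·8}·(-1)^3·(-1)^2 = -1.
v=5: a=5^4·(≡1), b=5^6·(≡2) mod 5; (1|5)=+1, (2|5)=-1; (−1)^{4·6·2}·(+1)^6·(-1)^4 = +1.
v=∞: 231 > 0 and -238 < 0  ⇒  (a,b)_∞ = +1.
v=7: a=7^-1·(≡6), b=7^-3·(≡4) mod 7; (6|7)=-1, (4|7)=+1; (−1)^{-1·-3·3}·(-1)^-3·(+1)^-1 = +1.
|Ram(231, -238)| = 2, even; anisotropic at {3, 17}.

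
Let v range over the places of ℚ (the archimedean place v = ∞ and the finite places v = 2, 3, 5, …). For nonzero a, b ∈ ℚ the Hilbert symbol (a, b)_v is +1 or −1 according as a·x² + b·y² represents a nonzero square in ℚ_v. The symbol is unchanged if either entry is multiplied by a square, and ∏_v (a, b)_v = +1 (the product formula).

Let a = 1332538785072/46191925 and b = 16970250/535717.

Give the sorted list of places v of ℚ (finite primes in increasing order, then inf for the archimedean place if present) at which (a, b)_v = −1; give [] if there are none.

(a, b) ≡ (39, 72930) mod (ℚ^×)²; places V = {2, 3, 5, 7, 11, 13, 17, 29, ∞}.
(a,b)_17: α=2, u≡12; β=1, v≡6 (mod 17); (12|17)=-1, (6|17)=-1; sign (−1)^0·-1^1·-1^2 = -1.
(a,b)_13: α=-3, u≡10; β=-1, v≡2 (mod 13); (10|13)=+1, (2|13)=-1; sign (−1)^0·+1^-1·-1^-3 = -1.
(a,b)_3: α=9, u≡1; β=1, v≡1 (mod 3); (1|3)=+1, (1|3)=+1; sign (−1)^1·+1^1·+1^9 = -1.
(a,b)_5: α=-2, u≡1; β=3, v≡1 (mod 5); (1|5)=+1, (1|5)=+1; sign (−1)^0·+1^3·+1^-2 = +1.
(a,b)_11: α=4, u≡6; β=3, v≡2 (mod 11); (6|11)=-1, (2|11)=-1; sign (−1)^0·-1^3·-1^4 = -1.
(a,b)_7: α=0, u≡4; β=-2, v≡4 (mod 7); (4|7)=+1, (4|7)=+1; sign (−1)^0·+1^-2·+1^0 = +1.
(a,b)_2: α=4, β=1; u≡7, v≡1 (mod 8); ε(u)ε(v)=1·0, αω(v)=4·0, βω(u)=1·0; sum ≡ 0  ⇒  +1.
(a,b)_∞: sgn(39)=+, sgn(72930)=+, so +1.
(a,b)_29: α=-2, u≡19; β=-2, v≡28 (mod 29); (19|29)=-1, (28|29)=+1; sign (−1)^0·-1^-2·+1^-2 = +1.
|Ram(39, 72930)| = 4, even; anisotropic at {3, 11, 13, 17}.

[3, 11, 13, 17]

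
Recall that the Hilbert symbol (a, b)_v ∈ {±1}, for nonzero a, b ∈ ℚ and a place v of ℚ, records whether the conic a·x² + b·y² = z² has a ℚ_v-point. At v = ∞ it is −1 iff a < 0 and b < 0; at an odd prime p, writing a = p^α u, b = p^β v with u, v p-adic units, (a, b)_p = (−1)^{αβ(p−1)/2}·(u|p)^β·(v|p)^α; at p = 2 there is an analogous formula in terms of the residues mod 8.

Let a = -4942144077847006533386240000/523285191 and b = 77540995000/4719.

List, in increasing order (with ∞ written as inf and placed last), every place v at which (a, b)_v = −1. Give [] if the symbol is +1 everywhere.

[2, 3, 13, 19]

Mod squares: a ≡ -10374, b ≡ 9282. Check v ∈ {∞, 2, 3, 5, 7, 11, 13, 17, 19, 37}.
v=17: a=17^2·(≡15), b=17^1·(≡2) mod 17; (15|17)=+1, (2|17)=+1; (−1)^{2·1·8}·(+1)^1·(+1)^2 = +1.
v=2: v_2(a)=25, v_2(b)=3; units ≡ 5, 1 (mod 8); ε·ε+αω+βω = 0·0+25·0+3·1 ≡ 1  ⇒  (a,b)_2 = -1.
v=5: a=5^4·(≡1), b=5^4·(≡3) mod 5; (1|5)=+1, (3|5)=-1; (−1)^{4·4·2}·(+1)^4·(-1)^4 = +1.
v=19: a=19^11·(≡11), b=19^4·(≡13) mod 19; (11|19)=+1, (13|19)=-1; (−1)^{11·4·9}·(+1)^4·(-1)^11 = -1.
v=7: a=7^1·(≡2), b=7^1·(≡5) mod 7; (2|7)=+1, (5|7)=-1; (−1)^{1·1·3}·(+1)^1·(-1)^1 = +1.
v=11: a=11^-2·(≡6), b=11^-2·(≡3) mod 11; (6|11)=-1, (3|11)=+1; (−1)^{-2·-2·5}·(-1)^-2·(+1)^-2 = +1.
v=3: a=3^-5·(≡1), b=3^-1·(≡1) mod 3; (1|3)=+1, (1|3)=+1; (−1)^{-5·-1·1}·(+1)^-1·(+1)^-5 = -1.
v=37: a=37^-2·(≡32), b=37^0·(≡14) mod 37; (32|37)=-1, (14|37)=-1; (−1)^{-2·0·18}·(-1)^0·(-1)^-2 = +1.
v=13: a=13^-1·(≡6), b=13^-1·(≡12) mod 13; (6|13)=-1, (12|13)=+1; (−1)^{-1·-1·6}·(-1)^-1·(+1)^-1 = -1.
v=∞: -10374 < 0 and 9282 > 0  ⇒  (a,b)_∞ = +1.
(-10374, 9282 / ℚ) ramifies at {2, 3, 13, 19}: a division algebra.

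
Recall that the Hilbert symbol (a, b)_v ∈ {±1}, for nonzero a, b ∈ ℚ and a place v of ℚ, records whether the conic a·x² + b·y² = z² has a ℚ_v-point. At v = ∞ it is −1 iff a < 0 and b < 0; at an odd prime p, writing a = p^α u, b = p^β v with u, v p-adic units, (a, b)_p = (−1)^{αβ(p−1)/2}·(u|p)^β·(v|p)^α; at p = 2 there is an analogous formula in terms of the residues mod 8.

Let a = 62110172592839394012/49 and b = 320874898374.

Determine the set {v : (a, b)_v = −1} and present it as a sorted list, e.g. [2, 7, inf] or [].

[2, 19]

Mod squares: a ≡ 22287, b ≡ 646. Check v ∈ {∞, 2, 3, 7, 11, 17, 19, 23}.
v=∞: 22287 > 0 and 646 > 0  ⇒  (a,b)_∞ = +1.
v=17: a=17^5·(≡16), b=17^3·(≡16) mod 17; (16|17)=+1, (16|17)=+1; (−1)^{5·3·8}·(+1)^3·(+1)^5 = +1.
v=7: a=7^-2·(≡3), b=7^0·(≡2) mod 7; (3|7)=-1, (2|7)=+1; (−1)^{-2·0·3}·(-1)^0·(+1)^-2 = +1.
v=3: a=3^1·(≡1), b=3^2·(≡1) mod 3; (1|3)=+1, (1|3)=+1; (−1)^{1·2·1}·(+1)^2·(+1)^1 = +1.
v=2: v_2(a)=2, v_2(b)=1; units ≡ 7, 3 (mod 8); ε·ε+αω+βω = 1·1+2·1+1·0 ≡ 1  ⇒  (a,b)_2 = -1.
v=11: a=11^2·(≡9), b=11^0·(≡8) mod 11; (9|11)=+1, (8|11)=-1; (−1)^{2·0·5}·(+1)^0·(-1)^2 = +1.
v=19: a=19^5·(≡15), b=19^3·(≡14) mod 19; (15|19)=-1, (14|19)=-1; (−1)^{5·3·9}·(-1)^3·(-1)^5 = -1.
v=23: a=23^3·(≡1), b=23^2·(≡18) mod 23; (1|23)=+1, (18|23)=+1; (−1)^{3·2·11}·(+1)^2·(+1)^3 = +1.
(22287, 646 / ℚ) ramifies at {2, 19}: a division algebra.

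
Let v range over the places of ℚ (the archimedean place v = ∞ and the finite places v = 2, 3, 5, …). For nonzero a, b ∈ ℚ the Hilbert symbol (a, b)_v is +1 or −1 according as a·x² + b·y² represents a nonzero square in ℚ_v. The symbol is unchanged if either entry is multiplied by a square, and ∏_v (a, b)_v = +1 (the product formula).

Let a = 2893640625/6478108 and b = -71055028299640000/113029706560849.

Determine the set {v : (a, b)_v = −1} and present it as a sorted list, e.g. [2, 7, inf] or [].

[3, 19]

(a, b) ≡ (399, -19) mod (ℚ^×)²; places V = {2, 3, 5, 7, 11, 13, 19, 23, 31, 37, ∞}.
(a,b)_∞: sgn(399)=+, sgn(-19)=−, so +1.
(a,b)_23: α=0, u≡8; β=-2, v≡3 (mod 23); (8|23)=+1, (3|23)=+1; sign (−1)^0·+1^-2·+1^0 = +1.
(a,b)_7: α=-1, u≡4; β=2, v≡4 (mod 7); (4|7)=+1, (4|7)=+1; sign (−1)^0·+1^2·+1^-1 = +1.
(a,b)_31: α=0, u≡22; β=-4, v≡13 (mod 31); (22|31)=-1, (13|31)=-1; sign (−1)^0·-1^-4·-1^0 = +1.
(a,b)_3: α=3, u≡1; β=0, v≡2 (mod 3); (1|3)=+1, (2|3)=-1; sign (−1)^0·+1^0·-1^3 = -1.
(a,b)_2: α=-2, β=6; u≡7, v≡5 (mod 8); ε(u)ε(v)=1·0, αω(v)=-2·1, βω(u)=6·0; sum ≡ 0  ⇒  +1.
(a,b)_13: α=-2, u≡12; β=-2, v≡6 (mod 13); (12|13)=+1, (6|13)=-1; sign (−1)^0·+1^-2·-1^-2 = +1.
(a,b)_5: α=6, u≡1; β=4, v≡4 (mod 5); (1|5)=+1, (4|5)=+1; sign (−1)^0·+1^4·+1^6 = +1.
(a,b)_19: α=3, u≡18; β=5, v≡15 (mod 19); (18|19)=-1, (15|19)=-1; sign (−1)^1·-1^5·-1^3 = -1.
(a,b)_37: α=-2, u≡15; β=-2, v≡6 (mod 37); (15|37)=-1, (6|37)=-1; sign (−1)^0·-1^-2·-1^-2 = +1.
(a,b)_11: α=0, u≡4; β=4, v≡9 (mod 11); (4|11)=+1, (9|11)=+1; sign (−1)^0·+1^4·+1^0 = +1.
Ram(399, -19) = {3, 19}; no ℚ_3-point on the conic.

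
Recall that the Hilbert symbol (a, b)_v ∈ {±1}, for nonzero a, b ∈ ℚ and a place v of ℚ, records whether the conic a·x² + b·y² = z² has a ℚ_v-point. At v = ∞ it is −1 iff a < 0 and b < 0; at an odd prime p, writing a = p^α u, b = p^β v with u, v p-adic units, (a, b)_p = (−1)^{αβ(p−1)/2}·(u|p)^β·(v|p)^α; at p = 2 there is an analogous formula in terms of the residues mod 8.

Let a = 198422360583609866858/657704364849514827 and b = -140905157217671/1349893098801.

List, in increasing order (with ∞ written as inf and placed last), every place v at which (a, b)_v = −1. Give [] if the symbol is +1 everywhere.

[7, 11]

(a, b) ≡ (7854, -119) mod (ℚ^×)²; places V = {2, 3, 7, 11, 13, 17, 23, 31, ∞}.
(a,b)_17: α=3, u≡14; β=3, v≡7 (mod 17); (14|17)=-1, (7|17)=-1; sign (−1)^0·-1^3·-1^3 = +1.
(a,b)_13: α=-4, u≡11; β=-2, v≡6 (mod 13); (11|13)=-1, (6|13)=-1; sign (−1)^0·-1^-2·-1^-4 = +1.
(a,b)_3: α=-3, u≡2; β=-2, v≡1 (mod 3); (2|3)=-1, (1|3)=+1; sign (−1)^0·-1^-2·+1^-3 = +1.
(a,b)_2: α=1, β=0; u≡7, v≡1 (mod 8); ε(u)ε(v)=1·0, αω(v)=1·0, βω(u)=0·0; sum ≡ 0  ⇒  +1.
(a,b)_11: α=7, u≡6; β=4, v≡10 (mod 11); (6|11)=-1, (10|11)=-1; sign (−1)^0·-1^4·-1^7 = -1.
(a,b)_23: α=6, u≡7; β=4, v≡21 (mod 23); (7|23)=-1, (21|23)=-1; sign (−1)^0·-1^4·-1^6 = +1.
(a,b)_31: α=-8, u≡12; β=-6, v≡1 (mod 31); (12|31)=-1, (1|31)=+1; sign (−1)^0·-1^-6·+1^-8 = +1.
(a,b)_7: α=1, u≡4; β=1, v≡4 (mod 7); (4|7)=+1, (4|7)=+1; sign (−1)^1·+1^1·+1^1 = -1.
(a,b)_∞: sgn(7854)=+, sgn(-119)=−, so +1.
|Ram(7854, -119)| = 2, even; anisotropic at {7, 11}.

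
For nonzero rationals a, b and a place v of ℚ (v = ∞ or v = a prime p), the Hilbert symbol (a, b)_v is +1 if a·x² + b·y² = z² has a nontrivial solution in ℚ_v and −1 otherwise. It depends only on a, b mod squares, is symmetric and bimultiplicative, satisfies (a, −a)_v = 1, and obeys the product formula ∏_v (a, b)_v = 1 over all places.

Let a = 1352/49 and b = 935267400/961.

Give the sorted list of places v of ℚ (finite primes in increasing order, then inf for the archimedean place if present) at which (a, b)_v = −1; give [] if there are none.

[19, 29]

Mod squares: a ≡ 2, b ≡ 1039186. Check v ∈ {∞, 2, 3, 5, 7, 13, 19, 23, 29, 31, 41}.
v=∞: 2 > 0 and 1039186 > 0  ⇒  (a,b)_∞ = +1.
v=41: a=41^0·(≡5), b=41^1·(≡31) mod 41; (5|41)=+1, (31|41)=+1; (−1)^{0·1·20}·(+1)^1·(+1)^0 = +1.
v=19: a=19^0·(≡2), b=19^1·(≡18) mod 19; (2|19)=-1, (18|19)=-1; (−1)^{0·1·9}·(-1)^1·(-1)^0 = -1.
v=2: v_2(a)=3, v_2(b)=3; units ≡ 1, 1 (mod 8); ε·ε+αω+βω = 0·0+3·0+3·0 ≡ 0  ⇒  (a,b)_2 = +1.
v=13: a=13^2·(≡6), b=13^0·(≡11) mod 13; (6|13)=-1, (11|13)=-1; (−1)^{2·0·6}·(-1)^0·(-1)^2 = +1.
v=23: a=23^0·(≡6), b=23^1·(≡17) mod 23; (6|23)=+1, (17|23)=-1; (−1)^{0·1·11}·(+1)^1·(-1)^0 = +1.
v=29: a=29^0·(≡27), b=29^1·(≡12) mod 29; (27|29)=-1, (12|29)=-1; (−1)^{0·1·14}·(-1)^1·(-1)^0 = -1.
v=3: a=3^0·(≡2), b=3^2·(≡1) mod 3; (2|3)=-1, (1|3)=+1; (−1)^{0·2·1}·(-1)^2·(+1)^0 = +1.
v=31: a=31^0·(≡20), b=31^-2·(≡4) mod 31; (20|31)=+1, (4|31)=+1; (−1)^{0·-2·15}·(+1)^-2·(+1)^0 = +1.
v=7: a=7^-2·(≡1), b=7^0·(≡2) mod 7; (1|7)=+1, (2|7)=+1; (−1)^{-2·0·3}·(+1)^0·(+1)^-2 = +1.
v=5: a=5^0·(≡3), b=5^2·(≡1) mod 5; (3|5)=-1, (1|5)=+1; (−1)^{0·2·2}·(-1)^2·(+1)^0 = +1.
Ram(2, 1039186) = {19, 29}; no ℚ_19-point on the conic.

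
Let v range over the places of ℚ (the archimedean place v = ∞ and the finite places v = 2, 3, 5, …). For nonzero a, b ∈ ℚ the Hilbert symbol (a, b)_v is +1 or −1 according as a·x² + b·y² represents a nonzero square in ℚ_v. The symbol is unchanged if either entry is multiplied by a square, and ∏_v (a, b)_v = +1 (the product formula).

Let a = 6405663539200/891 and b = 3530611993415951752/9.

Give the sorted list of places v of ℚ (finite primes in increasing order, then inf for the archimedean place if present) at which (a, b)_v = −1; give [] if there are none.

[23, 47]

Mod squares: a ≡ 325193, b ≡ 322. Check v ∈ {∞, 2, 3, 5, 7, 11, 17, 23, 37, 47}.
v=17: a=17^1·(≡15), b=17^2·(≡2) mod 17; (15|17)=+1, (2|17)=+1; (−1)^{1·2·8}·(+1)^2·(+1)^1 = +1.
v=7: a=7^0·(≡1), b=7^3·(≡4) mod 7; (1|7)=+1, (4|7)=+1; (−1)^{0·3·3}·(+1)^3·(+1)^0 = +1.
v=5: a=5^2·(≡3), b=5^0·(≡3) mod 5; (3|5)=-1, (3|5)=-1; (−1)^{2·0·2}·(-1)^0·(-1)^2 = +1.
v=37: a=37^1·(≡5), b=37^2·(≡28) mod 37; (5|37)=-1, (28|37)=+1; (−1)^{1·2·18}·(-1)^2·(+1)^1 = +1.
v=3: a=3^-4·(≡2), b=3^-2·(≡1) mod 3; (2|3)=-1, (1|3)=+1; (−1)^{-4·-2·1}·(-1)^-2·(+1)^-4 = +1.
v=11: a=11^-1·(≡6), b=11^2·(≡9) mod 11; (6|11)=-1, (9|11)=+1; (−1)^{-1·2·5}·(-1)^2·(+1)^-1 = +1.
v=47: a=47^1·(≡23), b=47^2·(≡22) mod 47; (23|47)=-1, (22|47)=-1; (−1)^{1·2·23}·(-1)^2·(-1)^1 = -1.
v=23: a=23^2·(≡17), b=23^3·(≡15) mod 23; (17|23)=-1, (15|23)=-1; (−1)^{2·3·11}·(-1)^3·(-1)^2 = -1.
v=2: v_2(a)=14, v_2(b)=3; units ≡ 1, 1 (mod 8); ε·ε+αω+βω = 0·0+14·0+3·0 ≡ 0  ⇒  (a,b)_2 = +1.
v=∞: 325193 > 0 and 322 > 0  ⇒  (a,b)_∞ = +1.
|Ram(325193, 322)| = 2, even; anisotropic at {23, 47}.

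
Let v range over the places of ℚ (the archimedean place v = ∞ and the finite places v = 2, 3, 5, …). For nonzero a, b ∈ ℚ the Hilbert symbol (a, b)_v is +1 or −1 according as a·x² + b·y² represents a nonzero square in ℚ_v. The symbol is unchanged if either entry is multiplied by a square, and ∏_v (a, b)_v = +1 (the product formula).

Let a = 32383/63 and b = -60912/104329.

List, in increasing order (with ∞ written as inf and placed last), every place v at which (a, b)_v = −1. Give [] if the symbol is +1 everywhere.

[13, 47]

Mod squares: a ≡ 226681, b ≡ -47. Check v ∈ {∞, 2, 3, 7, 13, 17, 19, 47, 53}.
v=19: a=19^0·(≡17), b=19^-2·(≡10) mod 19; (17|19)=+1, (10|19)=-1; (−1)^{0·-2·9}·(+1)^-2·(-1)^0 = +1.
v=∞: 226681 > 0 and -47 < 0  ⇒  (a,b)_∞ = +1.
v=2: v_2(a)=0, v_2(b)=4; units ≡ 1, 1 (mod 8); ε·ε+αω+βω = 0·0+0·0+4·0 ≡ 0  ⇒  (a,b)_2 = +1.
v=13: a=13^1·(≡9), b=13^0·(≡8) mod 13; (9|13)=+1, (8|13)=-1; (−1)^{1·0·6}·(+1)^0·(-1)^1 = -1.
v=47: a=47^1·(≡46), b=47^1·(≡11) mod 47; (46|47)=-1, (11|47)=-1; (−1)^{1·1·23}·(-1)^1·(-1)^1 = -1.
v=53: a=53^1·(≡24), b=53^0·(≡10) mod 53; (24|53)=+1, (10|53)=+1; (−1)^{1·0·26}·(+1)^0·(+1)^1 = +1.
v=17: a=17^0·(≡14), b=17^-2·(≡4) mod 17; (14|17)=-1, (4|17)=+1; (−1)^{0·-2·8}·(-1)^-2·(+1)^0 = +1.
v=7: a=7^-1·(≡4), b=7^0·(≡2) mod 7; (4|7)=+1, (2|7)=+1; (−1)^{-1·0·3}·(+1)^0·(+1)^-1 = +1.
v=3: a=3^-2·(≡1), b=3^4·(≡1) mod 3; (1|3)=+1, (1|3)=+1; (−1)^{-2·4·1}·(+1)^4·(+1)^-2 = +1.
Ram(226681, -47) = {13, 47}; no ℚ_13-point on the conic.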